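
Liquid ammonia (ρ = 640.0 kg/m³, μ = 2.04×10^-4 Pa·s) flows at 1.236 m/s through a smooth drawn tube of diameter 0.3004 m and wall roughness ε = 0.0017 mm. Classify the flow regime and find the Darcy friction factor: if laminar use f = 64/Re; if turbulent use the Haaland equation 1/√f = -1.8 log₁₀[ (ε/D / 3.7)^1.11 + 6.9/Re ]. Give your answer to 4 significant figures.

f ≈ 0.01140

Re = ρVD/μ = 640·1.236·0.3004/0.000204 = 1.165e+06.
Re > 4000 → turbulent. ε/D = 1.7e-06/0.3004 = 5.66e-06; Haaland: 1/√f = -1.8 log₁₀[3.51e-07 + 5.92e-06] = 9.364, so f = 0.0114.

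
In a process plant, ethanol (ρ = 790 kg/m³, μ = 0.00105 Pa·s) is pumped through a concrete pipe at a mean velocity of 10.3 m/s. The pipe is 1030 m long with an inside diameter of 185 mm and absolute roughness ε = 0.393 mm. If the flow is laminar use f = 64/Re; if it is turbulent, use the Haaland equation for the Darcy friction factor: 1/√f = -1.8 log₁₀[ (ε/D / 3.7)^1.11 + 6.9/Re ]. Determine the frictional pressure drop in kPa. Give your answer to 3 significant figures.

ΔP ≈ 5590 kPa

Reynolds number Re = ρVD/μ = 790 · 10.3 · 0.185 / 0.00105 = 1.434e+06.
Re > 4000 → turbulent. Relative roughness ε/D = 0.000393/0.185 = 0.00212. Haaland: 1/√f = -1.8 log₁₀[(0.00212/3.7)^1.11 + 6.9/1.434e+06] = -1.8 log₁₀[0.000253 + 4.81e-06] = 6.461, so f = 0.02396.
Darcy-Weisbach: ΔP = f(L/D)(ρV²/2) = 0.02396·(1030/0.185)·(790·10.3²/2) = 0.02396·5568·4.191e+04 = 5.59e+06 Pa.
ΔP = 5.59e+06 Pa = 5590 kPa.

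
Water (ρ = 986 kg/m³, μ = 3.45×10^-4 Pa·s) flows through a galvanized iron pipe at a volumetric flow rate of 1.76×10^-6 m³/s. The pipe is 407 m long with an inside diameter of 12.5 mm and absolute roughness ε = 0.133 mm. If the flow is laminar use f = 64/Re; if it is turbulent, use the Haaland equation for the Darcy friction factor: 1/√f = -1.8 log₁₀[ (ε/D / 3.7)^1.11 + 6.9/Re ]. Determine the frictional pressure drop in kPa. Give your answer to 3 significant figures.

Cross-sectional area A = πD²/4 = π(0.0125)²/4 = 0.0001227 m²; mean velocity V = Q/A = 1.76e-06/0.0001227 = 0.01434 m/s.
Reynolds number Re = ρVD/μ = 986 · 0.01434 · 0.0125 / 0.000345 = 512.4.
Re < 2300 → laminar flow, so f = 64/Re = 64/512.4 = 0.1249 (the turbulent correlation is not needed).
Darcy-Weisbach: ΔP = f(L/D)(ρV²/2) = 0.1249·(407/0.0125)·(986·0.01434²/2) = 0.1249·3.256e+04·0.1014 = 412.4 Pa.
ΔP = 412.4 Pa = 0.412 kPa.

ΔP ≈ 0.412 kPa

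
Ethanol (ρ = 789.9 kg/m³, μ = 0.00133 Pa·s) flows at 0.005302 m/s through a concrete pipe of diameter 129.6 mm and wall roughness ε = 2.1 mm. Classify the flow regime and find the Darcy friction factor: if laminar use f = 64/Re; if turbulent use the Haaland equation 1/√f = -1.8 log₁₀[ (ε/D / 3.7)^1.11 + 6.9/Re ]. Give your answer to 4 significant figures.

f ≈ 0.1568

Re = ρVD/μ = 789.9·0.005302·0.1296/0.00133 = 408.1.
Re < 2300 → laminar, so f = 64/Re = 0.1568 (roughness is irrelevant in laminar flow).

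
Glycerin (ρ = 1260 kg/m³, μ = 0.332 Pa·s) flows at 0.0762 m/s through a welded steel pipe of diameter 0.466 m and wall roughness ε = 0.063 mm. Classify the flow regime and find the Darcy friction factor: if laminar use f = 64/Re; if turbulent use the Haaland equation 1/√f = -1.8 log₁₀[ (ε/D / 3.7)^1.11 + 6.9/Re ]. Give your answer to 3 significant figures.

f ≈ 0.475

Re = ρVD/μ = 1260·0.0762·0.466/0.332 = 134.8.
Re < 2300 → laminar, so f = 64/Re = 0.4749 (roughness is irrelevant in laminar flow).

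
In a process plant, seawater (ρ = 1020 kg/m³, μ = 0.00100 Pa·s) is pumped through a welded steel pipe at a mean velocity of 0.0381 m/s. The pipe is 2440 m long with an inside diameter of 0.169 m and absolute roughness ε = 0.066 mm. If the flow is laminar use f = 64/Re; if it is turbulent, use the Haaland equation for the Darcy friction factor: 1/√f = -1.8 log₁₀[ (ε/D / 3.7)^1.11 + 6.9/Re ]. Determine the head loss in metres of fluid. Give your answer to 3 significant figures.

Reynolds number Re = ρVD/μ = 1020 · 0.0381 · 0.169 / 0.001 = 6568.
Re > 4000 → turbulent. Relative roughness ε/D = 6.6e-05/0.169 = 0.000391. Haaland: 1/√f = -1.8 log₁₀[(0.000391/3.7)^1.11 + 6.9/6568] = -1.8 log₁₀[3.86e-05 + 0.00105] = 5.333, so f = 0.03516.
Darcy-Weisbach: ΔP = f(L/D)(ρV²/2) = 0.03516·(2440/0.169)·(1020·0.0381²/2) = 0.03516·1.444e+04·0.7403 = 375.8 Pa.
Head loss h_f = ΔP/(ρg) = 375.8/(1020·9.81) = 0.0376 m.

h_f ≈ 0.0376 m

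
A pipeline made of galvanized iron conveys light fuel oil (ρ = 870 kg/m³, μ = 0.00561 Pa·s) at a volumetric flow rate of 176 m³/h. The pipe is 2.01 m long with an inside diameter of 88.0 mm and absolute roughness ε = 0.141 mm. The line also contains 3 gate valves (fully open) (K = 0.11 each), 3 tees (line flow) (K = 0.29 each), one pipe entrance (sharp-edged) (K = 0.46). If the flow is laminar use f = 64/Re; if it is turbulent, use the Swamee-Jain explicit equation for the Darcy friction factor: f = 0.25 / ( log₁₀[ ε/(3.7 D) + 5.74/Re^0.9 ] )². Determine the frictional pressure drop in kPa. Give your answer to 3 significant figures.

Q = 176 m³/h = 176/3600 = 0.04889 m³/s.
Cross-sectional area A = πD²/4 = π(0.088)²/4 = 0.006082 m²; mean velocity V = Q/A = 0.04889/0.006082 = 8.038 m/s.
Reynolds number Re = ρVD/μ = 870 · 8.038 · 0.088 / 0.00561 = 1.097e+05.
Re > 4000 → turbulent. Relative roughness ε/D = 0.000141/0.088 = 0.0016. Swamee-Jain: f = 0.25/(log₁₀[0.0016/3.7 + 5.74/1.097e+05^0.9])² = 0.25/(log₁₀[0.000433 + 0.000167])² = 0.25/(-3.222)² = 0.02408.
Total minor-loss coefficient ΣK = 3·0.11 + 3·0.29 + 1·0.46 = 1.66.
ΔP = [f·L/D + ΣK]·(ρV²/2) = [0.02408·2.01/0.088 + 1.66]·(870·8.038²/2) = [0.5501 + 1.66]·2.811e+04 = 6.212e+04 Pa.
ΔP = 6.212e+04 Pa = 62.1 kPa.

ΔP ≈ 62.1 kPa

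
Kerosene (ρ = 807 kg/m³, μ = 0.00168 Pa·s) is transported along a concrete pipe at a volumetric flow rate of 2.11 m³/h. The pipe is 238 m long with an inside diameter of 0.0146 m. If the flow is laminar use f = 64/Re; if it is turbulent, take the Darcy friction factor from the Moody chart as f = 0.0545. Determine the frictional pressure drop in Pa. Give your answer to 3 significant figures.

ΔP ≈ 4.39×10^6 Pa

Q = 2.11 m³/h = 2.11/3600 = 0.0005861 m³/s.
Cross-sectional area A = πD²/4 = π(0.0146)²/4 = 0.0001674 m²; mean velocity V = Q/A = 0.0005861/0.0001674 = 3.501 m/s.
Reynolds number Re = ρVD/μ = 807 · 3.501 · 0.0146 / 0.00168 = 2.455e+04.
Re > 4000 → turbulent; use the Moody-chart value f = 0.0545.
Darcy-Weisbach: ΔP = f(L/D)(ρV²/2) = 0.0545·(238/0.0146)·(807·3.501²/2) = 0.0545·1.63e+04·4946 = 4.394e+06 Pa.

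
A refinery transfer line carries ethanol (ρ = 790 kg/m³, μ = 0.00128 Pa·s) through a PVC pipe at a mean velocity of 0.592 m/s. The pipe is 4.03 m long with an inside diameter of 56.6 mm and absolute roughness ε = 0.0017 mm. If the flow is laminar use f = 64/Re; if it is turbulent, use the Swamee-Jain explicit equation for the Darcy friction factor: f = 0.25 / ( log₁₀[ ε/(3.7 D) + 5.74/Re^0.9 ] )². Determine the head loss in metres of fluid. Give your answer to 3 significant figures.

Reynolds number Re = ρVD/μ = 790 · 0.592 · 0.0566 / 0.00128 = 2.068e+04.
Re > 4000 → turbulent. Relative roughness ε/D = 1.7e-06/0.0566 = 3e-05. Swamee-Jain: f = 0.25/(log₁₀[3e-05/3.7 + 5.74/2.068e+04^0.9])² = 0.25/(log₁₀[8.12e-06 + 0.00075])² = 0.25/(-3.12)² = 0.02568.
Darcy-Weisbach: ΔP = f(L/D)(ρV²/2) = 0.02568·(4.03/0.0566)·(790·0.592²/2) = 0.02568·71.2·138.4 = 253.1 Pa.
Head loss h_f = ΔP/(ρg) = 253.1/(790·9.81) = 0.0327 m.

h_f ≈ 0.0327 m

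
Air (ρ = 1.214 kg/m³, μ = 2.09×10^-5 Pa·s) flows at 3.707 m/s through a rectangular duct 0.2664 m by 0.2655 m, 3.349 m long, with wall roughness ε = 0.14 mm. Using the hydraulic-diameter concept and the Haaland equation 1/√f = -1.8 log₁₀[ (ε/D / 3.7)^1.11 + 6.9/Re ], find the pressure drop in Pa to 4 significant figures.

Hydraulic diameter D_h = 4A/P = 4·(0.2664·0.2655)/(2·(0.2664+0.2655)) = 0.2829/1.064 = 0.2659 m.
Re = ρVD_h/μ = 1.214·3.707·0.2659/2.09e-05 = 5.727e+04.
ε/D_h = 0.00014/0.2659 = 0.000526; Haaland gives 1/√f = -1.8 log₁₀[5.37e-05+0.00012] = 6.766, so f = 0.02184.
ΔP = f(L/D_h)(ρV²/2) = 0.02184·3.349/0.2659·8.341 = 2.294 Pa.

ΔP ≈ 2.294 Pa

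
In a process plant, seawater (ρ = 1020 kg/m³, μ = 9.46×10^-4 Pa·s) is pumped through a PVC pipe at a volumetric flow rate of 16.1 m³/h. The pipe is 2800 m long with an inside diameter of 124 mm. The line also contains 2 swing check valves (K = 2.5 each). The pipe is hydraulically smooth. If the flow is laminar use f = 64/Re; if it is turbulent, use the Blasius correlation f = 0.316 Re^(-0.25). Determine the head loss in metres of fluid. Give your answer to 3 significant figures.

h_f ≈ 3.38 m

Q = 16.1 m³/h = 16.1/3600 = 0.004472 m³/s.
Cross-sectional area A = πD²/4 = π(0.124)²/4 = 0.01208 m²; mean velocity V = Q/A = 0.004472/0.01208 = 0.3703 m/s.
Reynolds number Re = ρVD/μ = 1020 · 0.3703 · 0.124 / 0.000946 = 4.951e+04.
Re > 4000 → turbulent. Smooth-pipe (Blasius): f = 0.316 Re^(-0.25) = 0.316/(4.951e+04)^0.25 = 0.02118.
Total minor-loss coefficient ΣK = 2·2.5 = 5.
ΔP = [f·L/D + ΣK]·(ρV²/2) = [0.02118·2800/0.124 + 5]·(1020·0.3703²/2) = [478.3 + 5]·69.94 = 3.381e+04 Pa.
Head loss h_f = ΔP/(ρg) = 3.381e+04/(1020·9.81) = 3.38 m.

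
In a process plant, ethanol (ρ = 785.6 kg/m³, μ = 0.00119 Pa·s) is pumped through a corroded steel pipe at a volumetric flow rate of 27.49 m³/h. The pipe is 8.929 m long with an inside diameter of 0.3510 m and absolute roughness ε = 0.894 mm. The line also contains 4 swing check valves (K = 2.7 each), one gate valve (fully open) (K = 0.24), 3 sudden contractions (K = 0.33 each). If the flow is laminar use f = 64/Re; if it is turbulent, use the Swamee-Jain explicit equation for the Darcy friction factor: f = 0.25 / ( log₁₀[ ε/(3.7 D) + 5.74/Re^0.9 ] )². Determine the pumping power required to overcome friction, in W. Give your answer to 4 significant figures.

Q = 27.49 m³/h = 27.49/3600 = 0.007636 m³/s.
Cross-sectional area A = πD²/4 = π(0.351)²/4 = 0.09676 m²; mean velocity V = Q/A = 0.007636/0.09676 = 0.07892 m/s.
Reynolds number Re = ρVD/μ = 785.6 · 0.07892 · 0.351 / 0.00119 = 1.829e+04.
Re > 4000 → turbulent. Relative roughness ε/D = 0.000894/0.351 = 0.00255. Swamee-Jain: f = 0.25/(log₁₀[0.00255/3.7 + 5.74/1.829e+04^0.9])² = 0.25/(log₁₀[0.000688 + 0.000838])² = 0.25/(-2.816)² = 0.03152.
Total minor-loss coefficient ΣK = 4·2.7 + 1·0.24 + 3·0.33 = 12.
ΔP = [f·L/D + ΣK]·(ρV²/2) = [0.03152·8.929/0.351 + 12]·(785.6·0.07892²/2) = [0.8017 + 12]·2.446 = 31.39 Pa.
Pumping power P = QΔP = 0.007636·31.39 = 0.23970 W = 0.2397 W.

P ≈ 0.2397 W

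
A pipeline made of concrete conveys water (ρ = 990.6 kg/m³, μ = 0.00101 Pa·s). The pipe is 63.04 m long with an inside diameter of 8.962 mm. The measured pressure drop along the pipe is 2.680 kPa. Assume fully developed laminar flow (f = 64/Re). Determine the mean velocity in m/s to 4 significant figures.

V ≈ 0.1056 m/s

For laminar flow, f = 64/Re with Re = ρVD/μ, so Darcy-Weisbach reduces to ΔP = 32μLV/D². Solving for V: V = ΔP·D²/(32μL) = 2680·(0.008962)²/(32·0.00101·63.04) = 0.1056 m/s.
Check: Re = ρVD/μ = 990.6·0.1056·0.008962/0.00101 = 928.6 < 2300, so the laminar assumption holds.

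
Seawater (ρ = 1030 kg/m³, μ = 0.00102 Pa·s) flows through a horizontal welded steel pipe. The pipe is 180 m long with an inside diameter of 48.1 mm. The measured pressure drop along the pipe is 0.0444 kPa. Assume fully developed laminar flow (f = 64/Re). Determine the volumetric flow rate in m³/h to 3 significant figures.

For laminar flow, f = 64/Re with Re = ρVD/μ, so Darcy-Weisbach reduces to ΔP = 32μLV/D². Solving for V: V = ΔP·D²/(32μL) = 44.4·(0.0481)²/(32·0.00102·180) = 0.01748 m/s.
Check: Re = ρVD/μ = 1030·0.01748·0.0481/0.00102 = 849.2 < 2300, so the laminar assumption holds.
Q = V·A = 0.01748·(π/4·0.0481²) = 3.177e-05 m³/s = 0.114 m³/h.

Q ≈ 0.114 m³/h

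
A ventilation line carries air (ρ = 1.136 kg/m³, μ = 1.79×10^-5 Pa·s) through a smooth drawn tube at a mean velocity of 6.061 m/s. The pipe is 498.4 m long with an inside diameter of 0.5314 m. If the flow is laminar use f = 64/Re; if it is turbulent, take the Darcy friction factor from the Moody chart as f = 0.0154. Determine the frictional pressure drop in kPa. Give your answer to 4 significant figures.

Reynolds number Re = ρVD/μ = 1.136 · 6.061 · 0.5314 / 1.79e-05 = 2.044e+05.
Re > 4000 → turbulent; use the Moody-chart value f = 0.0154.
Darcy-Weisbach: ΔP = f(L/D)(ρV²/2) = 0.0154·(498.4/0.5314)·(1.136·6.061²/2) = 0.0154·937.9·20.87 = 301.4 Pa.
ΔP = 301.4 Pa = 0.3014 kPa.

ΔP ≈ 0.3014 kPa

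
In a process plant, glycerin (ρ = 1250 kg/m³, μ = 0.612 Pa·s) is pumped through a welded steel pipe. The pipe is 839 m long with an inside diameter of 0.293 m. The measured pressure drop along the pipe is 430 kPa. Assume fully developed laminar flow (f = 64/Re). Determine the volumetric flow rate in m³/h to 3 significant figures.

Q ≈ 545 m³/h

For laminar flow, f = 64/Re with Re = ρVD/μ, so Darcy-Weisbach reduces to ΔP = 32μLV/D². Solving for V: V = ΔP·D²/(32μL) = 4.3e+05·(0.293)²/(32·0.612·839) = 2.247 m/s.
Check: Re = ρVD/μ = 1250·2.247·0.293/0.612 = 1345 < 2300, so the laminar assumption holds.
Q = V·A = 2.247·(π/4·0.293²) = 0.1515 m³/s = 545 m³/h.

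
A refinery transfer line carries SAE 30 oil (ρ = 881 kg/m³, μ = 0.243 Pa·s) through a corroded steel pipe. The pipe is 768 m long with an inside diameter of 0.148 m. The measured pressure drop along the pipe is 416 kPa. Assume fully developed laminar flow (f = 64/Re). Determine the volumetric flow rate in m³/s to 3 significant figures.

For laminar flow, f = 64/Re with Re = ρVD/μ, so Darcy-Weisbach reduces to ΔP = 32μLV/D². Solving for V: V = ΔP·D²/(32μL) = 4.16e+05·(0.148)²/(32·0.243·768) = 1.526 m/s.
Check: Re = ρVD/μ = 881·1.526·0.148/0.243 = 818.7 < 2300, so the laminar assumption holds.
Q = V·A = 1.526·(π/4·0.148²) = 0.02625 m³/s = 0.0262 m³/s.

Q ≈ 0.0262 m³/s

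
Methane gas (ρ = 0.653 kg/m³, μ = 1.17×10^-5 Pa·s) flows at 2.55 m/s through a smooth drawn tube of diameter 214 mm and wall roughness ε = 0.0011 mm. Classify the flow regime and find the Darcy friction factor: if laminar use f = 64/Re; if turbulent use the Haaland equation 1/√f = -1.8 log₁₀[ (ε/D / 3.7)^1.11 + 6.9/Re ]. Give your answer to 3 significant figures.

f ≈ 0.0232

Re = ρVD/μ = 0.653·2.55·0.214/1.17e-05 = 3.046e+04.
Re > 4000 → turbulent. ε/D = 1.1e-06/0.214 = 5.14e-06; Haaland: 1/√f = -1.8 log₁₀[3.15e-07 + 0.000227] = 6.56, so f = 0.02324.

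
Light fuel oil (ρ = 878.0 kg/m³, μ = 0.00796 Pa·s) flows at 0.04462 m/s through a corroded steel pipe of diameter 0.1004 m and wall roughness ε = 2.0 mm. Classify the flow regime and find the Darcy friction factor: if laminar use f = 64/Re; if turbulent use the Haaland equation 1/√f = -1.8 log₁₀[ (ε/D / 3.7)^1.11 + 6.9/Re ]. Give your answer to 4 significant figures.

f ≈ 0.1295

Re = ρVD/μ = 878·0.04462·0.1004/0.00796 = 494.1.
Re < 2300 → laminar, so f = 64/Re = 0.1295 (roughness is irrelevant in laminar flow).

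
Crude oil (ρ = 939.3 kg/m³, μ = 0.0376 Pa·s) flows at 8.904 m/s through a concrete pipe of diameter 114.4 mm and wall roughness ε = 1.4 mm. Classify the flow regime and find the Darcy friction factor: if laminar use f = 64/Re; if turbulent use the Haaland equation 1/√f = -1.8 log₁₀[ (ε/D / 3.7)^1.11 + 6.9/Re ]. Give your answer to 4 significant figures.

Re = ρVD/μ = 939.3·8.904·0.1144/0.0376 = 2.545e+04.
Re > 4000 → turbulent. ε/D = 0.0014/0.1144 = 0.0122; Haaland: 1/√f = -1.8 log₁₀[0.00176 + 0.000271] = 4.844, so f = 0.04261.

f ≈ 0.04261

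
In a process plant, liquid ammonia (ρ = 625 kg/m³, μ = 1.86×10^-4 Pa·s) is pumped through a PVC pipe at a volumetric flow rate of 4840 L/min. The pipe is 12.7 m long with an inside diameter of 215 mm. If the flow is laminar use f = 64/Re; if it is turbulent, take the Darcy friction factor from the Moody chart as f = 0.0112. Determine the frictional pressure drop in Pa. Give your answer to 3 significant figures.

Q = 4840 L/min = 4840/60000 = 0.08067 m³/s.
Cross-sectional area A = πD²/4 = π(0.215)²/4 = 0.03631 m²; mean velocity V = Q/A = 0.08067/0.03631 = 2.222 m/s.
Reynolds number Re = ρVD/μ = 625 · 2.222 · 0.215 / 0.000186 = 1.605e+06.
Re > 4000 → turbulent; use the Moody-chart value f = 0.0112.
Darcy-Weisbach: ΔP = f(L/D)(ρV²/2) = 0.0112·(12.7/0.215)·(625·2.222²/2) = 0.0112·59.07·1543 = 1021 Pa.

ΔP ≈ 1020 Pa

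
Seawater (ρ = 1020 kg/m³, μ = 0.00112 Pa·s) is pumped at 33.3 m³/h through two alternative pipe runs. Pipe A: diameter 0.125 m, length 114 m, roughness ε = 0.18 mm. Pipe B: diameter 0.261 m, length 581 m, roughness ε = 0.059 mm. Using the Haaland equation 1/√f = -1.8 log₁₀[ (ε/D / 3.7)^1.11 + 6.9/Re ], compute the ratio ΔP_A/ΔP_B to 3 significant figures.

Pipe A: V = Q/A = 0.00925/0.01227 = 0.7538 m/s; Re = 8.581e+04; ε/D = 0.00144; Haaland → f = 0.02366; ΔP_A = f(L/D)(ρV²/2) = 6253 Pa.
Pipe B: V = Q/A = 0.00925/0.0535 = 0.1729 m/s; Re = 4.11e+04; ε/D = 0.000226; Haaland → f = 0.02226; ΔP_B = f(L/D)(ρV²/2) = 755.3 Pa.
ΔP_A/ΔP_B = 6253/755.3 = 8.28.

ΔP_A/ΔP_B ≈ 8.28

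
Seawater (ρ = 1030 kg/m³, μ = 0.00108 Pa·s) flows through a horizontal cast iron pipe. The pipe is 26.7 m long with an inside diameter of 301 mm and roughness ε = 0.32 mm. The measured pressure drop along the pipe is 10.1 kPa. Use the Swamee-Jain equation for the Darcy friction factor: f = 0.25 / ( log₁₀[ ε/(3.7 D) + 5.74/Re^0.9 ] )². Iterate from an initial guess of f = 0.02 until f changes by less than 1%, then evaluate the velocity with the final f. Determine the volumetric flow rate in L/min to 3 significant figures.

Q ≈ 14100 L/min

Rearranging Darcy-Weisbach: V = √(2·ΔP·D/(f·L·ρ)). With ε/D = 0.00032/0.301 = 0.00106, iterate starting from f = 0.02:
  f = 0.02 → V = √(2·1.01e+04·0.301/(0.02·26.7·1030)) = 3.325 m/s; Re = ρVD/μ = 9.544e+05; f → 0.02033
  f = 0.02033 → V = 3.298 m/s; Re = 9.467e+05; f → 0.02033
Converged (Δf/f < 1%). With the final f = 0.02033: V = √(2·1.01e+04·0.301/(0.02033·26.7·1030)) = 3.298 m/s.
Q = V·A = 3.298·(π/4·0.301²) = 0.2347 m³/s = 14100 L/min.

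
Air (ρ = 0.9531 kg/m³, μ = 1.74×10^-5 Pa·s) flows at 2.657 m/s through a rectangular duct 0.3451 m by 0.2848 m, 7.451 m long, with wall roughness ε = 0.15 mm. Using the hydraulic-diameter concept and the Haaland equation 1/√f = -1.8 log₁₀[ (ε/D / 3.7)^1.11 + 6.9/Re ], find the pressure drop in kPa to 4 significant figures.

ΔP ≈ 0.001813 kPa

Hydraulic diameter D_h = 4A/P = 4·(0.3451·0.2848)/(2·(0.3451+0.2848)) = 0.3931/1.26 = 0.3121 m.
Re = ρVD_h/μ = 0.9531·2.657·0.3121/1.74e-05 = 4.542e+04.
ε/D_h = 0.00015/0.3121 = 0.000481; Haaland gives 1/√f = -1.8 log₁₀[4.85e-05+0.000152] = 6.656, so f = 0.02257.
ΔP = f(L/D_h)(ρV²/2) = 0.02257·7.451/0.3121·3.364 = 1.813 Pa.
ΔP = 0.001813 kPa.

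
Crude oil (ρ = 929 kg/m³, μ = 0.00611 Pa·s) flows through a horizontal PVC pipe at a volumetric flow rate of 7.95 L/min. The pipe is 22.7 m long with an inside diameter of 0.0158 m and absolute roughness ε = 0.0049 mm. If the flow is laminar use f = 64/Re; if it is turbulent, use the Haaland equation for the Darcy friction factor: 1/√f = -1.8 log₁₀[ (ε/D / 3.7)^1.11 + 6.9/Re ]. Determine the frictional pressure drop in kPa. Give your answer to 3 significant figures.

Q = 7.95 L/min = 7.95/60000 = 0.0001325 m³/s.
Cross-sectional area A = πD²/4 = π(0.0158)²/4 = 0.0001961 m²; mean velocity V = Q/A = 0.0001325/0.0001961 = 0.6758 m/s.
Reynolds number Re = ρVD/μ = 929 · 0.6758 · 0.0158 / 0.00611 = 1623.
Re < 2300 → laminar flow, so f = 64/Re = 64/1623 = 0.03942 (the turbulent correlation is not needed).
Darcy-Weisbach: ΔP = f(L/D)(ρV²/2) = 0.03942·(22.7/0.0158)·(929·0.6758²/2) = 0.03942·1437·212.1 = 1.201e+04 Pa.
ΔP = 1.201e+04 Pa = 12.0 kPa.

ΔP ≈ 12.0 kPa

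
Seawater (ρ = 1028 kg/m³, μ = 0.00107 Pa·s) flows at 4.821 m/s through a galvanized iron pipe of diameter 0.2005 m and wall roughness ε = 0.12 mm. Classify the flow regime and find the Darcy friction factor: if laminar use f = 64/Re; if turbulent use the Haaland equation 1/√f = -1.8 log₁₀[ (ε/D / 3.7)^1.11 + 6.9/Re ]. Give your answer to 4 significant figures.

Re = ρVD/μ = 1028·4.821·0.2005/0.00107 = 9.287e+05.
Re > 4000 → turbulent. ε/D = 0.00012/0.2005 = 0.000599; Haaland: 1/√f = -1.8 log₁₀[6.19e-05 + 7.43e-06] = 7.486, so f = 0.01784.

f ≈ 0.01784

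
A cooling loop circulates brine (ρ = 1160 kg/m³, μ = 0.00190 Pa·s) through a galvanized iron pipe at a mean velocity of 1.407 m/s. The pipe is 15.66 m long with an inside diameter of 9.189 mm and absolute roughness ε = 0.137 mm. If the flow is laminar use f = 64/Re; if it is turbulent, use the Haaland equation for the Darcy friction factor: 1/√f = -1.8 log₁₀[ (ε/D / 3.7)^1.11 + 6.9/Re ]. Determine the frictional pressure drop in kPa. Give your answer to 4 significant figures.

Reynolds number Re = ρVD/μ = 1160 · 1.407 · 0.009189 / 0.0019 = 7893.
Re > 4000 → turbulent. Relative roughness ε/D = 0.000137/0.009189 = 0.0149. Haaland: 1/√f = -1.8 log₁₀[(0.0149/3.7)^1.11 + 6.9/7893] = -1.8 log₁₀[0.0022 + 0.000874] = 4.523, so f = 0.04888.
Darcy-Weisbach: ΔP = f(L/D)(ρV²/2) = 0.04888·(15.66/0.009189)·(1160·1.407²/2) = 0.04888·1704·1148 = 9.566e+04 Pa.
ΔP = 9.566e+04 Pa = 95.66 kPa.

ΔP ≈ 95.66 kPa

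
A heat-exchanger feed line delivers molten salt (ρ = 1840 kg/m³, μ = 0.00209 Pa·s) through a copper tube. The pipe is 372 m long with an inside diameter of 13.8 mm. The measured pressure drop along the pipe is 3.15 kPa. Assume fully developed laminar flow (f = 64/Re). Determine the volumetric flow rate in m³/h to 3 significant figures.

Q ≈ 0.0130 m³/h

For laminar flow, f = 64/Re with Re = ρVD/μ, so Darcy-Weisbach reduces to ΔP = 32μLV/D². Solving for V: V = ΔP·D²/(32μL) = 3150·(0.0138)²/(32·0.00209·372) = 0.02411 m/s.
Check: Re = ρVD/μ = 1840·0.02411·0.0138/0.00209 = 292.9 < 2300, so the laminar assumption holds.
Q = V·A = 0.02411·(π/4·0.0138²) = 3.606e-06 m³/s = 0.0130 m³/h.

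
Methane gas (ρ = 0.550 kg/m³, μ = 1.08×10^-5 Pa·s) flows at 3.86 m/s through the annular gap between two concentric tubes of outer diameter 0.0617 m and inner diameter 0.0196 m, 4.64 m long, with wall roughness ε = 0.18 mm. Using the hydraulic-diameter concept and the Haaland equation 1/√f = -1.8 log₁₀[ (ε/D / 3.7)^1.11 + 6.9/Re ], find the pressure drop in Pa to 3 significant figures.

Hydraulic diameter D_h = 4A/P = D_o - D_i = 0.0617 - 0.0196 = 0.0421 m.
Re = ρVD_h/μ = 0.55·3.86·0.0421/1.08e-05 = 8276.
ε/D_h = 0.00018/0.0421 = 0.00428; Haaland gives 1/√f = -1.8 log₁₀[0.000549+0.000834] = 5.147, so f = 0.03775.
ΔP = f(L/D_h)(ρV²/2) = 0.03775·4.64/0.0421·4.097 = 17.05 Pa.

ΔP ≈ 17.0 Pa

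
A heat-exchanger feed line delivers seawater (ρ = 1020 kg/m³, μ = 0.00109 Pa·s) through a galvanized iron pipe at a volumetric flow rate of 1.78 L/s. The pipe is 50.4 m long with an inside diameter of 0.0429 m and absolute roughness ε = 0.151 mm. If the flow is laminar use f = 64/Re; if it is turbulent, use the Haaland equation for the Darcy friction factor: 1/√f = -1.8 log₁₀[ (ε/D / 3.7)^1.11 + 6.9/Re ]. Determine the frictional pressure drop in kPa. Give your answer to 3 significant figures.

ΔP ≈ 26.8 kPa

Q = 1.78 L/s = 1.78/1000 = 0.00178 m³/s.
Cross-sectional area A = πD²/4 = π(0.0429)²/4 = 0.001445 m²; mean velocity V = Q/A = 0.00178/0.001445 = 1.231 m/s.
Reynolds number Re = ρVD/μ = 1020 · 1.231 · 0.0429 / 0.00109 = 4.944e+04.
Re > 4000 → turbulent. Relative roughness ε/D = 0.000151/0.0429 = 0.00352. Haaland: 1/√f = -1.8 log₁₀[(0.00352/3.7)^1.11 + 6.9/4.944e+04] = -1.8 log₁₀[0.000443 + 0.00014] = 5.823, so f = 0.02949.
Darcy-Weisbach: ΔP = f(L/D)(ρV²/2) = 0.02949·(50.4/0.0429)·(1020·1.231²/2) = 0.02949·1175·773.4 = 2.68e+04 Pa.
ΔP = 2.68e+04 Pa = 26.8 kPa.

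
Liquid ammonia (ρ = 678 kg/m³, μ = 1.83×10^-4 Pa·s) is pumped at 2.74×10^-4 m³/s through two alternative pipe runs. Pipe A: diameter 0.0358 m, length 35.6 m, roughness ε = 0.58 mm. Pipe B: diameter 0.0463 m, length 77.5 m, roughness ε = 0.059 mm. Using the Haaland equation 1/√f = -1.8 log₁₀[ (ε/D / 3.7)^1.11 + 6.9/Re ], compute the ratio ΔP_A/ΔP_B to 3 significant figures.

ΔP_A/ΔP_B ≈ 2.89

Pipe A: V = Q/A = 0.000274/0.001007 = 0.2722 m/s; Re = 3.61e+04; ε/D = 0.0162; Haaland → f = 0.04619; ΔP_A = f(L/D)(ρV²/2) = 1154 Pa.
Pipe B: V = Q/A = 0.000274/0.001684 = 0.1627 m/s; Re = 2.792e+04; ε/D = 0.00127; Haaland → f = 0.02657; ΔP_B = f(L/D)(ρV²/2) = 399.3 Pa.
ΔP_A/ΔP_B = 1154/399.3 = 2.89.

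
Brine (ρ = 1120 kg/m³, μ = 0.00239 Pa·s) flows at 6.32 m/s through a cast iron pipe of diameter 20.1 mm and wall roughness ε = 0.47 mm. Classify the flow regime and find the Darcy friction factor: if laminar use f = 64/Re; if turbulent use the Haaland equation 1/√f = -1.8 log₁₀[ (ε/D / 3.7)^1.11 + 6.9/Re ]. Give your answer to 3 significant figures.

Re = ρVD/μ = 1120·6.32·0.0201/0.00239 = 5.953e+04.
Re > 4000 → turbulent. ε/D = 0.00047/0.0201 = 0.0234; Haaland: 1/√f = -1.8 log₁₀[0.00362 + 0.000116] = 4.37, so f = 0.05237.

f ≈ 0.0524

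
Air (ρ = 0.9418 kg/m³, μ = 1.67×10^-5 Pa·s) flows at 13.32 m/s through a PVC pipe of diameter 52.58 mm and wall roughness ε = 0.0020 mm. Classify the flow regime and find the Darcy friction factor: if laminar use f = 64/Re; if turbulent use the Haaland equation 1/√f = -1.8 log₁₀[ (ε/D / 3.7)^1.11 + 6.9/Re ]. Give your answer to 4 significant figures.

Re = ρVD/μ = 0.9418·13.32·0.05258/1.67e-05 = 3.95e+04.
Re > 4000 → turbulent. ε/D = 2e-06/0.05258 = 3.8e-05; Haaland: 1/√f = -1.8 log₁₀[2.91e-06 + 0.000175] = 6.751, so f = 0.02194.

f ≈ 0.02194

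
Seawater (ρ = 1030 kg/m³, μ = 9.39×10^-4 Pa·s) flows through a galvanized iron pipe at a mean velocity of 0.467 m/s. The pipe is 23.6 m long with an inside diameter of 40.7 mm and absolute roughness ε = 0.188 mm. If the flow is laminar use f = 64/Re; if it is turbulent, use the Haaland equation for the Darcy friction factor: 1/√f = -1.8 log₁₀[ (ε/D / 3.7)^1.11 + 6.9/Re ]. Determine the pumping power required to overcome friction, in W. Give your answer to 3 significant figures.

P ≈ 1.33 W

Reynolds number Re = ρVD/μ = 1030 · 0.467 · 0.0407 / 0.000939 = 2.085e+04.
Re > 4000 → turbulent. Relative roughness ε/D = 0.000188/0.0407 = 0.00462. Haaland: 1/√f = -1.8 log₁₀[(0.00462/3.7)^1.11 + 6.9/2.085e+04] = -1.8 log₁₀[0.000598 + 0.000331] = 5.457, so f = 0.03358.
Darcy-Weisbach: ΔP = f(L/D)(ρV²/2) = 0.03358·(23.6/0.0407)·(1030·0.467²/2) = 0.03358·579.9·112.3 = 2187 Pa.
Q = V·A = 0.467·0.001301 = 0.0006076 m³/s.
Pumping power P = QΔP = 0.0006076·2187 = 1.329 W = 1.33 W.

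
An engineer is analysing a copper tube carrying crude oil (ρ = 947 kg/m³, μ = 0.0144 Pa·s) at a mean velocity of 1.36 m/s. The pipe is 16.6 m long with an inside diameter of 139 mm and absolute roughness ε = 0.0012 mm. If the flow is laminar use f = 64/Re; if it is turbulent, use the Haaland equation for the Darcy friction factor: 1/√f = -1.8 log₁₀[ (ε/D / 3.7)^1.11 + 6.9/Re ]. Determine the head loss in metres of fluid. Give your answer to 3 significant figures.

Reynolds number Re = ρVD/μ = 947 · 1.36 · 0.139 / 0.0144 = 1.243e+04.
Re > 4000 → turbulent. Relative roughness ε/D = 1.2e-06/0.139 = 8.63e-06. Haaland: 1/√f = -1.8 log₁₀[(8.63e-06/3.7)^1.11 + 6.9/1.243e+04] = -1.8 log₁₀[5.6e-07 + 0.000555] = 5.859, so f = 0.02913.
Darcy-Weisbach: ΔP = f(L/D)(ρV²/2) = 0.02913·(16.6/0.139)·(947·1.36²/2) = 0.02913·119.4·875.8 = 3046 Pa.
Head loss h_f = ΔP/(ρg) = 3046/(947·9.81) = 0.328 m.

h_f ≈ 0.328 m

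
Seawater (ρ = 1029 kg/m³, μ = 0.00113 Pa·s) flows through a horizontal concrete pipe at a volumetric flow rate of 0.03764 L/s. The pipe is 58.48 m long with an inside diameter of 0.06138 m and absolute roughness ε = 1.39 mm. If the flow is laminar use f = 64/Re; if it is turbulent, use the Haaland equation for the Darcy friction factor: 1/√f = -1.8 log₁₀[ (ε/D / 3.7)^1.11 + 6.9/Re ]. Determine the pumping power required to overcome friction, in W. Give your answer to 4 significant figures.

P ≈ 2.687×10^-4 W

Q = 0.03764 L/s = 0.03764/1000 = 3.764e-05 m³/s.
Cross-sectional area A = πD²/4 = π(0.06138)²/4 = 0.002959 m²; mean velocity V = Q/A = 3.764e-05/0.002959 = 0.01272 m/s.
Reynolds number Re = ρVD/μ = 1029 · 0.01272 · 0.06138 / 0.00113 = 711.
Re < 2300 → laminar flow, so f = 64/Re = 64/711 = 0.09001 (the turbulent correlation is not needed).
Darcy-Weisbach: ΔP = f(L/D)(ρV²/2) = 0.09001·(58.48/0.06138)·(1029·0.01272²/2) = 0.09001·952.8·0.08325 = 7.14 Pa.
Pumping power P = QΔP = 3.764e-05·7.14 = 2.6874×10^-4 W = 2.687×10^-4 W.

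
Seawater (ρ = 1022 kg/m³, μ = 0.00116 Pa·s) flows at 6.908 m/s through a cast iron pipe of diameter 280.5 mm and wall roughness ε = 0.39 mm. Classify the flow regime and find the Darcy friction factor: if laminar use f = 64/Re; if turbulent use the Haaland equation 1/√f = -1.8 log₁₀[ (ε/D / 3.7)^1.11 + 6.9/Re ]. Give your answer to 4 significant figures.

Re = ρVD/μ = 1022·6.908·0.2805/0.00116 = 1.707e+06.
Re > 4000 → turbulent. ε/D = 0.00039/0.2805 = 0.00139; Haaland: 1/√f = -1.8 log₁₀[0.000158 + 4.04e-06] = 6.824, so f = 0.02148.

f ≈ 0.02148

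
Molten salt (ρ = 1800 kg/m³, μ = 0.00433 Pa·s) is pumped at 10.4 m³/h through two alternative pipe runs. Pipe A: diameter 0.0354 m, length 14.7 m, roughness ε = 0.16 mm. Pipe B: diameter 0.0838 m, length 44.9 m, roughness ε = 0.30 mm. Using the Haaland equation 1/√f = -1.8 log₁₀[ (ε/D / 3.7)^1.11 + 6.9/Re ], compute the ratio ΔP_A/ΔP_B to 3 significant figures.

Pipe A: V = Q/A = 0.002889/0.0009842 = 2.935 m/s; Re = 4.319e+04; ε/D = 0.00452; Haaland → f = 0.03153; ΔP_A = f(L/D)(ρV²/2) = 1.015e+05 Pa.
Pipe B: V = Q/A = 0.002889/0.005515 = 0.5238 m/s; Re = 1.825e+04; ε/D = 0.00358; Haaland → f = 0.03251; ΔP_B = f(L/D)(ρV²/2) = 4300 Pa.
ΔP_A/ΔP_B = 1.015e+05/4300 = 23.6.

ΔP_A/ΔP_B ≈ 23.6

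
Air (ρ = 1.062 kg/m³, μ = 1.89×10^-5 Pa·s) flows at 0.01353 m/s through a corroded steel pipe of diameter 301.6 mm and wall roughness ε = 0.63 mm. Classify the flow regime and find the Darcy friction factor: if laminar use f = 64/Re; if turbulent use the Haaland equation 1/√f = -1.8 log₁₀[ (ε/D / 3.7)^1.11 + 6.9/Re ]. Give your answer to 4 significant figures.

Re = ρVD/μ = 1.062·0.01353·0.3016/1.89e-05 = 229.3.
Re < 2300 → laminar, so f = 64/Re = 0.2791 (roughness is irrelevant in laminar flow).

f ≈ 0.2791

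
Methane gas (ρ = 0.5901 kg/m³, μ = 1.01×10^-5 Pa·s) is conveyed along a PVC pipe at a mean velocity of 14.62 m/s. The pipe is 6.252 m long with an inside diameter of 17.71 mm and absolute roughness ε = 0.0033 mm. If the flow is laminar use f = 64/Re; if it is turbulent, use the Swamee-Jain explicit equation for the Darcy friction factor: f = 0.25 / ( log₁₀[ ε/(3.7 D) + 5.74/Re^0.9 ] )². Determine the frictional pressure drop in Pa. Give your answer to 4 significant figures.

Reynolds number Re = ρVD/μ = 0.5901 · 14.62 · 0.01771 / 1.01e-05 = 1.513e+04.
Re > 4000 → turbulent. Relative roughness ε/D = 3.3e-06/0.01771 = 0.000186. Swamee-Jain: f = 0.25/(log₁₀[0.000186/3.7 + 5.74/1.513e+04^0.9])² = 0.25/(log₁₀[5.04e-05 + 0.000993])² = 0.25/(-2.981)² = 0.02813.
Darcy-Weisbach: ΔP = f(L/D)(ρV²/2) = 0.02813·(6.252/0.01771)·(0.5901·14.62²/2) = 0.02813·353·63.07 = 626.2 Pa.

ΔP ≈ 626.2 Pa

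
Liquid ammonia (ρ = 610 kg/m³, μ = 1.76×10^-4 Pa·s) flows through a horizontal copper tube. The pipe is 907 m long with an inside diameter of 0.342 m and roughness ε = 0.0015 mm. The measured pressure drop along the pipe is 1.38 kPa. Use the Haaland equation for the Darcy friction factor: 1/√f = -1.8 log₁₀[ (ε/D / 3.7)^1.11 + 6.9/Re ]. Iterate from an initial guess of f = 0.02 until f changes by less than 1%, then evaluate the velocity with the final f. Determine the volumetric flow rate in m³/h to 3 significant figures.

Rearranging Darcy-Weisbach: V = √(2·ΔP·D/(f·L·ρ)). With ε/D = 1.5e-06/0.342 = 4.39e-06, iterate starting from f = 0.02:
  f = 0.02 → V = √(2·1380·0.342/(0.02·907·610)) = 0.2921 m/s; Re = ρVD/μ = 3.462e+05; f → 0.014
  f = 0.014 → V = 0.349 m/s; Re = 4.137e+05; f → 0.01356
  f = 0.01356 → V = 0.3547 m/s; Re = 4.205e+05; f → 0.01352
Converged (Δf/f < 1%). With the final f = 0.01352: V = √(2·1380·0.342/(0.01352·907·610)) = 0.3552 m/s.
Q = V·A = 0.3552·(π/4·0.342²) = 0.03263 m³/s = 117 m³/h.

Q ≈ 117 m³/h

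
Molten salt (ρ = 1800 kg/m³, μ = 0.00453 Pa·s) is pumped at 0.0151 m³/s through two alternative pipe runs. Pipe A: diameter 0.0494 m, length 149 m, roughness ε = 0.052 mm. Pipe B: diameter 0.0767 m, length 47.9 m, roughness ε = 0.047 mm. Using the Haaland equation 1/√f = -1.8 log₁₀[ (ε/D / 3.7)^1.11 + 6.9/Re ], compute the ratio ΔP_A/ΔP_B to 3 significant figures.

ΔP_A/ΔP_B ≈ 29.3

Pipe A: V = Q/A = 0.0151/0.001917 = 7.878 m/s; Re = 1.546e+05; ε/D = 0.00105; Haaland → f = 0.02144; ΔP_A = f(L/D)(ρV²/2) = 3.612e+06 Pa.
Pipe B: V = Q/A = 0.0151/0.00462 = 3.268 m/s; Re = 9.96e+04; ε/D = 0.000613; Haaland → f = 0.02054; ΔP_B = f(L/D)(ρV²/2) = 1.233e+05 Pa.
ΔP_A/ΔP_B = 3.612e+06/1.233e+05 = 29.3.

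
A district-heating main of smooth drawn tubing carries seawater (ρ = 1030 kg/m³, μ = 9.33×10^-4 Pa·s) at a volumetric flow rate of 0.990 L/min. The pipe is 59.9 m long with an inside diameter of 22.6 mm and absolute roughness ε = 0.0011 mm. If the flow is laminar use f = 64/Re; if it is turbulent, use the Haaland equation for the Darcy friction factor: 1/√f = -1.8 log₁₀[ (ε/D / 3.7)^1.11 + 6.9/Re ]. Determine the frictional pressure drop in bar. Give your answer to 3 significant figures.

ΔP ≈ 0.00144 bar

Q = 0.990 L/min = 0.990/60000 = 1.65e-05 m³/s.
Cross-sectional area A = πD²/4 = π(0.0226)²/4 = 0.0004011 m²; mean velocity V = Q/A = 1.65e-05/0.0004011 = 0.04113 m/s.
Reynolds number Re = ρVD/μ = 1030 · 0.04113 · 0.0226 / 0.000933 = 1026.
Re < 2300 → laminar flow, so f = 64/Re = 64/1026 = 0.06236 (the turbulent correlation is not needed).
Darcy-Weisbach: ΔP = f(L/D)(ρV²/2) = 0.06236·(59.9/0.0226)·(1030·0.04113²/2) = 0.06236·2650·0.8713 = 144 Pa.
ΔP = 144 Pa = 0.00144 bar.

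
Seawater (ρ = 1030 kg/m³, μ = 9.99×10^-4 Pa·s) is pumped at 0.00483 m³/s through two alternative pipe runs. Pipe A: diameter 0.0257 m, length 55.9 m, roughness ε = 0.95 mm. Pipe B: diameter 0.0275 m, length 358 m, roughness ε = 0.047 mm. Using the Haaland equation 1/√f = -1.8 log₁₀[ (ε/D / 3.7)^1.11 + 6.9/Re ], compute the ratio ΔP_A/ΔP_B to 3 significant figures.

ΔP_A/ΔP_B ≈ 0.590

Pipe A: V = Q/A = 0.00483/0.0005187 = 9.311 m/s; Re = 2.467e+05; ε/D = 0.037; Haaland → f = 0.06271; ΔP_A = f(L/D)(ρV²/2) = 6.09e+06 Pa.
Pipe B: V = Q/A = 0.00483/0.000594 = 8.132 m/s; Re = 2.306e+05; ε/D = 0.00171; Haaland → f = 0.02328; ΔP_B = f(L/D)(ρV²/2) = 1.032e+07 Pa.
ΔP_A/ΔP_B = 6.09e+06/1.032e+07 = 0.590.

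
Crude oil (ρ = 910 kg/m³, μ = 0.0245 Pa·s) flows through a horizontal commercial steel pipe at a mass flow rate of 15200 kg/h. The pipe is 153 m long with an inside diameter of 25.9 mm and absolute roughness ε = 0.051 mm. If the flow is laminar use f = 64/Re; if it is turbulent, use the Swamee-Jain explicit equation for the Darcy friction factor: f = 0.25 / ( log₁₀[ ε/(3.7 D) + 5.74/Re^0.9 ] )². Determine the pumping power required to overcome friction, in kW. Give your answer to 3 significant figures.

ṁ = 15200 kg/h = 15200/3600 = 4.222 kg/s.
A = πD²/4 = π(0.0259)²/4 = 0.0005269 m²; mean velocity V = ṁ/(ρA) = 4.222/(910 · 0.0005269) = 8.807 m/s.
Reynolds number Re = ρVD/μ = 910 · 8.807 · 0.0259 / 0.0245 = 8472.
Re > 4000 → turbulent. Relative roughness ε/D = 5.1e-05/0.0259 = 0.00197. Swamee-Jain: f = 0.25/(log₁₀[0.00197/3.7 + 5.74/8472^0.9])² = 0.25/(log₁₀[0.000532 + 0.00167])² = 0.25/(-2.656)² = 0.03543.
Darcy-Weisbach: ΔP = f(L/D)(ρV²/2) = 0.03543·(153/0.0259)·(910·8.807²/2) = 0.03543·5907·3.529e+04 = 7.386e+06 Pa.
Q = ṁ/ρ = 4.222/910 = 0.00464 m³/s.
Pumping power P = QΔP = 0.00464·7.386e+06 = 34270 W = 34.3 kW.

P ≈ 34.3 kW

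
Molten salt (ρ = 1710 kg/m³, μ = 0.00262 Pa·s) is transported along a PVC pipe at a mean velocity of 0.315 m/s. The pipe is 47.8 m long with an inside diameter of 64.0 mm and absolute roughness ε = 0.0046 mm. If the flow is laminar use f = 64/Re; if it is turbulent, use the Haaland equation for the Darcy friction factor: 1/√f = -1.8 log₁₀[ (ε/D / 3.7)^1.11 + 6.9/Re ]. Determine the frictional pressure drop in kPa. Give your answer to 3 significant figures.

Reynolds number Re = ρVD/μ = 1710 · 0.315 · 0.064 / 0.00262 = 1.316e+04.
Re > 4000 → turbulent. Relative roughness ε/D = 4.6e-06/0.064 = 7.19e-05. Haaland: 1/√f = -1.8 log₁₀[(7.19e-05/3.7)^1.11 + 6.9/1.316e+04] = -1.8 log₁₀[5.89e-06 + 0.000524] = 5.896, so f = 0.02877.
Darcy-Weisbach: ΔP = f(L/D)(ρV²/2) = 0.02877·(47.8/0.064)·(1710·0.315²/2) = 0.02877·746.9·84.84 = 1823 Pa.
ΔP = 1823 Pa = 1.82 kPa.

ΔP ≈ 1.82 kPa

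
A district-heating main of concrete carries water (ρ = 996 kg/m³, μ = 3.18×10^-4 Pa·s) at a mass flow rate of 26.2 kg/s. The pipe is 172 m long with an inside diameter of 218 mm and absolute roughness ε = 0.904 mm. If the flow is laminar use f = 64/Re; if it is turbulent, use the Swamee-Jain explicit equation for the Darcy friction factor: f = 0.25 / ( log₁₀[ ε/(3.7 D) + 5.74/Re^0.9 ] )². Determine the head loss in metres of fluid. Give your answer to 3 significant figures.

A = πD²/4 = π(0.218)²/4 = 0.03733 m²; mean velocity V = ṁ/(ρA) = 26.2/(996 · 0.03733) = 0.7048 m/s.
Reynolds number Re = ρVD/μ = 996 · 0.7048 · 0.218 / 0.000318 = 4.812e+05.
Re > 4000 → turbulent. Relative roughness ε/D = 0.000904/0.218 = 0.00415. Swamee-Jain: f = 0.25/(log₁₀[0.00415/3.7 + 5.74/4.812e+05^0.9])² = 0.25/(log₁₀[0.00112 + 4.41e-05])² = 0.25/(-2.934)² = 0.02905.
Darcy-Weisbach: ΔP = f(L/D)(ρV²/2) = 0.02905·(172/0.218)·(996·0.7048²/2) = 0.02905·789·247.3 = 5669 Pa.
Head loss h_f = ΔP/(ρg) = 5669/(996·9.81) = 0.580 m.

h_f ≈ 0.580 m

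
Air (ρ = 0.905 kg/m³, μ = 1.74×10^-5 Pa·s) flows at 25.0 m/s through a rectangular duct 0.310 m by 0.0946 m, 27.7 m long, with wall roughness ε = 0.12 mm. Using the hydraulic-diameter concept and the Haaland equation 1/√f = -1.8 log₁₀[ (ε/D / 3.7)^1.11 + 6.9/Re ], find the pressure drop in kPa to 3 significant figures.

ΔP ≈ 1.10 kPa

Hydraulic diameter D_h = 4A/P = 4·(0.31·0.0946)/(2·(0.31+0.0946)) = 0.1173/0.8092 = 0.145 m.
Re = ρVD_h/μ = 0.905·25·0.145/1.74e-05 = 1.885e+05.
ε/D_h = 0.00012/0.145 = 0.000828; Haaland gives 1/√f = -1.8 log₁₀[8.88e-05+3.66e-05] = 7.023, so f = 0.02027.
ΔP = f(L/D_h)(ρV²/2) = 0.02027·27.7/0.145·282.8 = 1096 Pa.
ΔP = 1.10 kPa.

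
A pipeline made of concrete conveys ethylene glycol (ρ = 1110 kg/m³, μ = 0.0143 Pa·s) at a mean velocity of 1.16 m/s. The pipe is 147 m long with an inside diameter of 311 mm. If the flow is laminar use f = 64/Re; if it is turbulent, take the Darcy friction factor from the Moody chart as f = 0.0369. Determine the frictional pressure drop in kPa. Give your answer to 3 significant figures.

Reynolds number Re = ρVD/μ = 1110 · 1.16 · 0.311 / 0.0143 = 2.8e+04.
Re > 4000 → turbulent; use the Moody-chart value f = 0.0369.
Darcy-Weisbach: ΔP = f(L/D)(ρV²/2) = 0.0369·(147/0.311)·(1110·1.16²/2) = 0.0369·472.7·746.8 = 1.303e+04 Pa.
ΔP = 1.303e+04 Pa = 13.0 kPa.

ΔP ≈ 13.0 kPa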